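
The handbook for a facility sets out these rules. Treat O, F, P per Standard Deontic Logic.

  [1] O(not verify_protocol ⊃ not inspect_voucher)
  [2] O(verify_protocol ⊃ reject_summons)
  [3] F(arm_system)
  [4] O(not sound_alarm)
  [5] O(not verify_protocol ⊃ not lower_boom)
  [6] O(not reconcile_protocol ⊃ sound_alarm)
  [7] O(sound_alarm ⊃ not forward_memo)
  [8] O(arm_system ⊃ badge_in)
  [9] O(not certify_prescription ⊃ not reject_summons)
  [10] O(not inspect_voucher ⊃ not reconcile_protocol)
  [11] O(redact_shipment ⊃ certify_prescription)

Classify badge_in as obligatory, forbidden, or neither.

Premise 8 is O(arm_system ⊃ badge_in), but O(arm_system) is not derivable from the premises, so it does not yield O(badge_in).
No premise or chain of K-axiom applications forces O(badge_in), and none forces O(not badge_in). So badge_in is neither obligatory nor forbidden under these norms.

Neither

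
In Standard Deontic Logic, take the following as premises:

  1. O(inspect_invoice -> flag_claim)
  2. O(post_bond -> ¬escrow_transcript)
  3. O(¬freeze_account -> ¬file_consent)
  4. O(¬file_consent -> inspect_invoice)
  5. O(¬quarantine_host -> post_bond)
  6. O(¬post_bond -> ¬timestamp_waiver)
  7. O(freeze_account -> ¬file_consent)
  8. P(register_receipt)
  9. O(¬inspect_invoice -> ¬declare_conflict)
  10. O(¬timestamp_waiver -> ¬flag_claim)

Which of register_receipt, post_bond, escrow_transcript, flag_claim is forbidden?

Premises 3 and 7 are O(¬freeze_account -> ¬file_consent) and O(freeze_account -> ¬file_consent); every ideal world satisfies ¬freeze_account or freeze_account, so in either case ¬file_consent holds — hence O(¬file_consent).
With premise 4, O(¬file_consent -> inspect_invoice), the K-axiom yields O(inspect_invoice).
Applying K to premise 1 (O(inspect_invoice -> flag_claim)) and O(inspect_invoice) yields O(flag_claim).
The contrapositive of premise 10 (O(¬timestamp_waiver -> ¬flag_claim)) is O(flag_claim -> timestamp_waiver), and O(flag_claim) is already established, so O(timestamp_waiver).
The contrapositive of premise 6 (O(¬post_bond -> ¬timestamp_waiver)) is O(timestamp_waiver -> post_bond), and O(timestamp_waiver) is already established, so O(post_bond).
Premise 2 is O(post_bond -> ¬escrow_transcript); since O(post_bond), deontic closure gives O(¬escrow_transcript).
So O(¬escrow_transcript) holds, i.e. escrow_transcript is forbidden. None of the other listed options is forbidden under the premises.

escrow_transcript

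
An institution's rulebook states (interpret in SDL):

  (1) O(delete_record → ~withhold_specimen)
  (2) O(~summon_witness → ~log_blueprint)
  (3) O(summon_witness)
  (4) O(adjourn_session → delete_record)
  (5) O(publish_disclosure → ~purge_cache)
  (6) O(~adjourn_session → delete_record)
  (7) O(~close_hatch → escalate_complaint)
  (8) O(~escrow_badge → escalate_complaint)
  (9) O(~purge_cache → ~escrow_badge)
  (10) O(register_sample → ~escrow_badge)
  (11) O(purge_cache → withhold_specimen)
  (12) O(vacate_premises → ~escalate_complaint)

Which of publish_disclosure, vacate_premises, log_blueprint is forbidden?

Premises 6 and 4 cover both cases: O(~adjourn_session → delete_record) and O(adjourn_session → delete_record). Since ~adjourn_session ∨ adjourn_session is a tautology, O(delete_record) follows.
Premise 1 is O(delete_record → ~withhold_specimen); since O(delete_record), deontic closure gives O(~withhold_specimen).
Premise 11 is O(purge_cache → withhold_specimen); contrapositively O(~withhold_specimen → ~purge_cache). Since O(~withhold_specimen) holds, K gives O(~purge_cache).
Applying K to premise 9 (O(~purge_cache → ~escrow_badge)) and O(~purge_cache) yields O(~escrow_badge).
With premise 8, O(~escrow_badge → escalate_complaint), the K-axiom yields O(escalate_complaint).
Premise 12 is O(vacate_premises → ~escalate_complaint); contrapositively O(escalate_complaint → ~vacate_premises). Since O(escalate_complaint) holds, K gives O(~vacate_premises).
So O(~vacate_premises) holds, i.e. vacate_premises is forbidden. None of the other listed options is forbidden under the premises.

vacate_premises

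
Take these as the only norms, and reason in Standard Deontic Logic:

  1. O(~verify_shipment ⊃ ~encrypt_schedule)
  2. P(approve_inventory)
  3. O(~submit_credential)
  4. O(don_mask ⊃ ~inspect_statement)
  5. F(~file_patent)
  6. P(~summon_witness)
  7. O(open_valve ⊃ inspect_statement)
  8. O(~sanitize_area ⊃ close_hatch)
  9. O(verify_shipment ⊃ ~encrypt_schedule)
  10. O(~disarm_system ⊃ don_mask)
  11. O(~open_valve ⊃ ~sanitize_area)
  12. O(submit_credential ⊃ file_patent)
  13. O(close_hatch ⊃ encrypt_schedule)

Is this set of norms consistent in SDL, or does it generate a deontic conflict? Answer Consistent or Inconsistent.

Premise 12 is O(submit_credential ⊃ file_patent); even if O(file_patent) held, inferring O(submit_credential) would be affirming the consequent — invalid.
So O(submit_credential) is not derivable, and the apparent clash with O(~submit_credential) does not arise.
A world satisfying every obligation exists (e.g. approve_inventory=false, close_hatch=false, disarm_system=true, don_mask=false, encrypt_schedule=false, file_patent=true, inspect_statement=true, open_valve=true, sanitize_area=true, submit_credential=false, summon_witness=false, verify_shipment=false); no atom is both obligatory and forbidden, so the set is consistent.

Consistent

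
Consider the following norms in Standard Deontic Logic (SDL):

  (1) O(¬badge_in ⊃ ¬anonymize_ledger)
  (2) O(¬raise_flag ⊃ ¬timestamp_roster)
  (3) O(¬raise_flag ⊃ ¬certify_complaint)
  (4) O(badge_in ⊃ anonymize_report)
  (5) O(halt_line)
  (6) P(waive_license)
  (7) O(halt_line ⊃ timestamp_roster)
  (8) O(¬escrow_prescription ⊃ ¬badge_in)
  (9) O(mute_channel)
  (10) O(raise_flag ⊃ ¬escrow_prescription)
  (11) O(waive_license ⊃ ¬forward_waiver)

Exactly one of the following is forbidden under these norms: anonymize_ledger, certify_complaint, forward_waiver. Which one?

From premise 5 we have O(halt_line).
From O(halt_line) and premise 7, O(halt_line ⊃ timestamp_roster), we obtain O(timestamp_roster).
Premise 2 is O(¬raise_flag ⊃ ¬timestamp_roster); contrapositively O(timestamp_roster ⊃ raise_flag). Since O(timestamp_roster) holds, K gives O(raise_flag).
Applying K to premise 10 (O(raise_flag ⊃ ¬escrow_prescription)) and O(raise_flag) yields O(¬escrow_prescription).
With premise 8, O(¬escrow_prescription ⊃ ¬badge_in), the K-axiom yields O(¬badge_in).
With premise 1, O(¬badge_in ⊃ ¬anonymize_ledger), the K-axiom yields O(¬anonymize_ledger).
So O(¬anonymize_ledger) holds, i.e. anonymize_ledger is forbidden. None of the other listed options is forbidden under the premises.

anonymize_ledger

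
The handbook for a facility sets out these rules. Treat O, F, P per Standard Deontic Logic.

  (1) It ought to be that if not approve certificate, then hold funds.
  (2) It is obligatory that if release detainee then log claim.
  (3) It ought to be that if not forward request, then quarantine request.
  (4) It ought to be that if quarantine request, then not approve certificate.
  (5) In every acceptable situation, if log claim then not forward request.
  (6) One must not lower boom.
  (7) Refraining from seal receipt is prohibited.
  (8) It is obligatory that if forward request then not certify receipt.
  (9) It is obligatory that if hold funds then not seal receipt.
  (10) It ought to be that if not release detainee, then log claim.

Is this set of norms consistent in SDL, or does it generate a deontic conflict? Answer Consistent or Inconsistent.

By case analysis on ¬release_detainee: premise 10 gives O(¬release_detainee → log_claim) and premise 2 gives O(release_detainee → log_claim), so O(log_claim) either way.
Applying K to premise 5 (O(log_claim → ¬forward_request)) and O(log_claim) yields O(¬forward_request).
Premise 3 is O(¬forward_request → quarantine_request); since O(¬forward_request), deontic closure gives O(quarantine_request).
From O(quarantine_request) and premise 4, O(quarantine_request → ¬approve_certificate), we obtain O(¬approve_certificate).
With premise 1, O(¬approve_certificate → hold_funds), the K-axiom yields O(hold_funds).
With premise 9, O(hold_funds → ¬seal_receipt), the K-axiom yields O(¬seal_receipt).
Yet premise 7 is F(¬seal_receipt), i.e. O(seal_receipt).
We now have both O(¬seal_receipt) and O(seal_receipt) — seal_receipt is simultaneously obligatory and forbidden, violating the D-axiom.

Inconsistent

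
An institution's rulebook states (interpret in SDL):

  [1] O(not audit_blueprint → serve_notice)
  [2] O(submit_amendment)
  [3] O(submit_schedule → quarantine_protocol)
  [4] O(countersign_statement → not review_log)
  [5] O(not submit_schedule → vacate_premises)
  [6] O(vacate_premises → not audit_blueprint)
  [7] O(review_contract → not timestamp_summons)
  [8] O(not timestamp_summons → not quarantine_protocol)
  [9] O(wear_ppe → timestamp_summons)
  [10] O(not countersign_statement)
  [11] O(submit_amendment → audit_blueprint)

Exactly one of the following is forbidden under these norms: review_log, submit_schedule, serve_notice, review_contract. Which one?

review_contract

Premise 2 gives O(submit_amendment).
From O(submit_amendment) and premise 11, O(submit_amendment → audit_blueprint), we obtain O(audit_blueprint).
Premise 6, O(vacate_premises → not audit_blueprint), contraposes to O(audit_blueprint → not vacate_premises); with O(audit_blueprint) we get O(not vacate_premises).
Premise 5, O(not submit_schedule → vacate_premises), contraposes to O(not vacate_premises → submit_schedule); with O(not vacate_premises) we get O(submit_schedule).
Premise 3 is O(submit_schedule → quarantine_protocol); since O(submit_schedule), deontic closure gives O(quarantine_protocol).
Premise 8, O(not timestamp_summons → not quarantine_protocol), contraposes to O(quarantine_protocol → timestamp_summons); with O(quarantine_protocol) we get O(timestamp_summons).
Premise 7 is O(review_contract → not timestamp_summons); contrapositively O(timestamp_summons → not review_contract). Since O(timestamp_summons) holds, K gives O(not review_contract).
So O(not review_contract) holds, i.e. review_contract is forbidden. None of the other listed options is forbidden under the premises.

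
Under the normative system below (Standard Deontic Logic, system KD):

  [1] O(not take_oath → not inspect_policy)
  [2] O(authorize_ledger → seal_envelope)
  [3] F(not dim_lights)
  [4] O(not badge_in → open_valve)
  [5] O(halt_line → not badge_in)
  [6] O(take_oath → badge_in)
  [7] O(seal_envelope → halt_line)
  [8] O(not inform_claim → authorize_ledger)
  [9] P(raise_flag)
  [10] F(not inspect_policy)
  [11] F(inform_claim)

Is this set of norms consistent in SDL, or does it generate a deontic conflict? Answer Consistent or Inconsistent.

F(not inspect_policy) at premise 10 means O(inspect_policy).
The contrapositive of premise 1 (O(not take_oath → not inspect_policy)) is O(inspect_policy → take_oath), and O(inspect_policy) is already established, so O(take_oath).
From O(take_oath) and premise 6, O(take_oath → badge_in), we obtain O(badge_in).
The contrapositive of premise 5 (O(halt_line → not badge_in)) is O(badge_in → not halt_line), and O(badge_in) is already established, so O(not halt_line).
Premise 7 is O(seal_envelope → halt_line); contrapositively O(not halt_line → not seal_envelope). Since O(not halt_line) holds, K gives O(not seal_envelope).
Premise 2 is O(authorize_ledger → seal_envelope); contrapositively O(not seal_envelope → not authorize_ledger). Since O(not seal_envelope) holds, K gives O(not authorize_ledger).
The contrapositive of premise 8 (O(not inform_claim → authorize_ledger)) is O(not authorize_ledger → inform_claim), and O(not authorize_ledger) is already established, so O(inform_claim).
However, F(inform_claim) at premise 11 amounts to O(not inform_claim).
We now have both O(inform_claim) and O(not inform_claim) — inform_claim is simultaneously obligatory and forbidden, violating the D-axiom.

Inconsistent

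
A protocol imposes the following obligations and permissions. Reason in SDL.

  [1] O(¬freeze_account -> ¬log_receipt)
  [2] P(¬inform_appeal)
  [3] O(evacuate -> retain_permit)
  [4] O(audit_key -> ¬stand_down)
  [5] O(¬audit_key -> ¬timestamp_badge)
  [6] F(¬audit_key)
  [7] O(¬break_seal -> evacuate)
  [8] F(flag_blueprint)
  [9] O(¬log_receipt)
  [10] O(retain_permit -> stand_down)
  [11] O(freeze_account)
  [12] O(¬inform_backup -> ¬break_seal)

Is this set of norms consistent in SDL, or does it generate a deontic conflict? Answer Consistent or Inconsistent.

Consistent

Premise 1 is O(¬freeze_account -> ¬log_receipt); even if O(¬log_receipt) held, inferring O(¬freeze_account) would be affirming the consequent — invalid.
So O(¬freeze_account) is not derivable, and the apparent clash with O(freeze_account) does not arise.
A world satisfying every obligation exists (e.g. audit_key=true, break_seal=true, evacuate=false, flag_blueprint=false, freeze_account=true, inform_appeal=false, inform_backup=true, log_receipt=false, retain_permit=false, stand_down=false, timestamp_badge=false); no atom is both obligatory and forbidden, so the set is consistent.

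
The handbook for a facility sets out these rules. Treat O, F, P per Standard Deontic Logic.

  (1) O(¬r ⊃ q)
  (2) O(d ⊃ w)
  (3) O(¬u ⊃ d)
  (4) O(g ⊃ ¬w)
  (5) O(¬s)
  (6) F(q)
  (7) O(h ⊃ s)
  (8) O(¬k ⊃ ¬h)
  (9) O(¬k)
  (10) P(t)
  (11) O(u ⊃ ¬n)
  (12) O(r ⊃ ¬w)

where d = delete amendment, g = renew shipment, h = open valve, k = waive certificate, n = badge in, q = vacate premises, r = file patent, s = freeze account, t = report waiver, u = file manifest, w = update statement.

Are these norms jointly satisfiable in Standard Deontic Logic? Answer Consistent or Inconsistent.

Premise 7 is O(h ⊃ s), but O(h) is not derivable from the premises, so it does not yield O(s).
So O(s) is not derivable, and the apparent clash with O(¬s) does not arise.
A world satisfying every obligation exists (e.g. d=false, g=false, h=false, k=false, n=false, q=false, r=true, s=false, t=false, u=true, w=false); no atom is both obligatory and forbidden, so the set is consistent.

Consistent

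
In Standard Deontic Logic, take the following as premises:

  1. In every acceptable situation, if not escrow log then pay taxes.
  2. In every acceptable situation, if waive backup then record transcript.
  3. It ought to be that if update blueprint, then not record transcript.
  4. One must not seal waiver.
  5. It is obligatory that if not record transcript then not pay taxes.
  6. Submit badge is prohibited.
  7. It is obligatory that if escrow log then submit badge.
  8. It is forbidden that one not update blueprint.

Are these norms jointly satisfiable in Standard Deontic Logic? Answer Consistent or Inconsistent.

Inconsistent

Premise 6 is F(submit_badge), i.e. O(¬submit_badge).
Premise 7, O(escrow_log → submit_badge), contraposes to O(¬submit_badge → ¬escrow_log); with O(¬submit_badge) we get O(¬escrow_log).
From O(¬escrow_log) and premise 1, O(¬escrow_log → pay_taxes), we obtain O(pay_taxes).
The contrapositive of premise 5 (O(¬record_transcript → ¬pay_taxes)) is O(pay_taxes → record_transcript), and O(pay_taxes) is already established, so O(record_transcript).
Premise 3 is O(update_blueprint → ¬record_transcript); contrapositively O(record_transcript → ¬update_blueprint). Since O(record_transcript) holds, K gives O(¬update_blueprint).
But premise 8, F(¬update_blueprint), means O(update_blueprint).
We now have both O(¬update_blueprint) and O(update_blueprint) — update_blueprint is simultaneously obligatory and forbidden, violating the D-axiom.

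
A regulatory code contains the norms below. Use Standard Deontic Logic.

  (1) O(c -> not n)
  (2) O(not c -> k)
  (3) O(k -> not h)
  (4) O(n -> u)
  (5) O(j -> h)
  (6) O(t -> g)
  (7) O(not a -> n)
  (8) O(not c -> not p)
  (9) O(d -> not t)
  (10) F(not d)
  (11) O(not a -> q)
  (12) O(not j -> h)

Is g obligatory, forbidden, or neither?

Neither

Premise 6 is O(t -> g), but O(t) is not derivable from the premises, so it does not yield O(g).
No premise or chain of K-axiom applications forces O(g), and none forces O(not g). So g is neither obligatory nor forbidden under these norms.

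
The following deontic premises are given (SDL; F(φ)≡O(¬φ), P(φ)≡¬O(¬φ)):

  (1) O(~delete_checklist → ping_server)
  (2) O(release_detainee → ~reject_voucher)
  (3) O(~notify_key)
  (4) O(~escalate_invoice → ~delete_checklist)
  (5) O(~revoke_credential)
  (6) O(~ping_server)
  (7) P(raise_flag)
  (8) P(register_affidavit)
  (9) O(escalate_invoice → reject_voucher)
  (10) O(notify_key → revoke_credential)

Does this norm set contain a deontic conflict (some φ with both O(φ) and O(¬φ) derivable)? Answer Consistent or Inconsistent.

Premise 10 is O(notify_key → revoke_credential), but O(notify_key) is not derivable from the premises, so it does not yield O(revoke_credential).
So O(revoke_credential) is not derivable, and the apparent clash with O(~revoke_credential) does not arise.
A world satisfying every obligation exists (e.g. delete_checklist=true, escalate_invoice=true, notify_key=false, ping_server=false, raise_flag=false, register_affidavit=false, reject_voucher=true, release_detainee=false, revoke_credential=false); no atom is both obligatory and forbidden, so the set is consistent.

Consistent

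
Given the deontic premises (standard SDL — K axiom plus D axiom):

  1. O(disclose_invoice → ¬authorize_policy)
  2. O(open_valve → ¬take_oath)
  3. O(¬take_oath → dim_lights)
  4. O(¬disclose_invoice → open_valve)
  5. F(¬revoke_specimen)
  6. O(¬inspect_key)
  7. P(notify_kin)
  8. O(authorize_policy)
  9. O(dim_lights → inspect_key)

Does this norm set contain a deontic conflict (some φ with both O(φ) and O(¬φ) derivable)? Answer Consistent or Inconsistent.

Inconsistent

Premise 6 gives O(¬inspect_key).
Premise 9 is O(dim_lights → inspect_key); contrapositively O(¬inspect_key → ¬dim_lights). Since O(¬inspect_key) holds, K gives O(¬dim_lights).
Premise 3, O(¬take_oath → dim_lights), contraposes to O(¬dim_lights → take_oath); with O(¬dim_lights) we get O(take_oath).
Premise 2, O(open_valve → ¬take_oath), contraposes to O(take_oath → ¬open_valve); with O(take_oath) we get O(¬open_valve).
Premise 4, O(¬disclose_invoice → open_valve), contraposes to O(¬open_valve → disclose_invoice); with O(¬open_valve) we get O(disclose_invoice).
With premise 1, O(disclose_invoice → ¬authorize_policy), the K-axiom yields O(¬authorize_policy).
But premise 8 directly asserts O(authorize_policy).
We now have both O(¬authorize_policy) and O(authorize_policy) — authorize_policy is simultaneously obligatory and forbidden, violating the D-axiom.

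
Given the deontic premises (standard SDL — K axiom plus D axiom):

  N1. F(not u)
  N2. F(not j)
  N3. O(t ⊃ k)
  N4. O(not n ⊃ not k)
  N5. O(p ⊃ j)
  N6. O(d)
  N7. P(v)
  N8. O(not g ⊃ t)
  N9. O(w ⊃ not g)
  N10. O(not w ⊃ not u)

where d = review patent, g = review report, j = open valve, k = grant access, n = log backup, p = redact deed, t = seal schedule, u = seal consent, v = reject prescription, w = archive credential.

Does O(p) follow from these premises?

No

Premise 5 is O(p ⊃ j); even if O(j) held, inferring O(p) would be affirming the consequent — invalid.
No other premise forces O(p). An ideal world satisfying every premise can still have p false, so O(p) is not derivable.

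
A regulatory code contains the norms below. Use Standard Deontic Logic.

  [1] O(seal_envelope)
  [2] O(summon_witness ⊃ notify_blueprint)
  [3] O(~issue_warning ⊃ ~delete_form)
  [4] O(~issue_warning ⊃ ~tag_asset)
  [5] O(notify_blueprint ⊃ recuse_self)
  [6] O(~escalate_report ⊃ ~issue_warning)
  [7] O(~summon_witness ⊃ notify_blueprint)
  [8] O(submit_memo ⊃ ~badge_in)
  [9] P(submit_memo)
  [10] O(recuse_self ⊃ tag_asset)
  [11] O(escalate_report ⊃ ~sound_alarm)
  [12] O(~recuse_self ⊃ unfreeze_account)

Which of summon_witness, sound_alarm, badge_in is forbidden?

sound_alarm

Premises 2 and 7 are O(summon_witness ⊃ notify_blueprint) and O(~summon_witness ⊃ notify_blueprint); every ideal world satisfies summon_witness or ~summon_witness, so in either case notify_blueprint holds — hence O(notify_blueprint).
From O(notify_blueprint) and premise 5, O(notify_blueprint ⊃ recuse_self), we obtain O(recuse_self).
Applying K to premise 10 (O(recuse_self ⊃ tag_asset)) and O(recuse_self) yields O(tag_asset).
The contrapositive of premise 4 (O(~issue_warning ⊃ ~tag_asset)) is O(tag_asset ⊃ issue_warning), and O(tag_asset) is already established, so O(issue_warning).
The contrapositive of premise 6 (O(~escalate_report ⊃ ~issue_warning)) is O(issue_warning ⊃ escalate_report), and O(issue_warning) is already established, so O(escalate_report).
With premise 11, O(escalate_report ⊃ ~sound_alarm), the K-axiom yields O(~sound_alarm).
So O(~sound_alarm) holds, i.e. sound_alarm is forbidden. None of the other listed options is forbidden under the premises.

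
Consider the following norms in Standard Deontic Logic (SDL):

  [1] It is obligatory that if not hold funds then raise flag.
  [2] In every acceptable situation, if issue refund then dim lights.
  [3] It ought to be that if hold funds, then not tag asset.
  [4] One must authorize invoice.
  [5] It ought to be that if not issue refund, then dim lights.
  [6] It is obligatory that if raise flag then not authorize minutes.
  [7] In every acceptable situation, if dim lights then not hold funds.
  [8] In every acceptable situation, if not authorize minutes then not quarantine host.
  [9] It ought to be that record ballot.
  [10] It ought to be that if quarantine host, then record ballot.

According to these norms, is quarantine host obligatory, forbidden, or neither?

Forbidden

By case analysis on issue_refund: premise 2 gives O(issue_refund → dim_lights) and premise 5 gives O(¬issue_refund → dim_lights), so O(dim_lights) either way.
From O(dim_lights) and premise 7, O(dim_lights → ¬hold_funds), we obtain O(¬hold_funds).
With premise 1, O(¬hold_funds → raise_flag), the K-axiom yields O(raise_flag).
With premise 6, O(raise_flag → ¬authorize_minutes), the K-axiom yields O(¬authorize_minutes).
From O(¬authorize_minutes) and premise 8, O(¬authorize_minutes → ¬quarantine_host), we obtain O(¬quarantine_host).
Premises 3, 4, 9, 10 do not contribute to this derivation.
Thus O(¬quarantine_host), which is F(quarantine_host): quarantine_host is forbidden.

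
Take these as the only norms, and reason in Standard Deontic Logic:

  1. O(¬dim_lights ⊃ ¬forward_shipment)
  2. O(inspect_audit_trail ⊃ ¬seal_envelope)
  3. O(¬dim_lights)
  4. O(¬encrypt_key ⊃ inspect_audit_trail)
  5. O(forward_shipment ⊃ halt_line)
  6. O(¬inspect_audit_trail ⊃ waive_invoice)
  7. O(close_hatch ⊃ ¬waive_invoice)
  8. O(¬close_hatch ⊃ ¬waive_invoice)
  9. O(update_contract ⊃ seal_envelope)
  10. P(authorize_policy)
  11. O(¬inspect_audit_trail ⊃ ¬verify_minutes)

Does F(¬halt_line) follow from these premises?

Premise 5 is O(forward_shipment ⊃ halt_line), but O(forward_shipment) is not derivable from the premises, so it does not yield O(halt_line).
No other premise forces O(halt_line). An ideal world satisfying every premise can still have ¬halt_line true, so F(¬halt_line) is not derivable.

No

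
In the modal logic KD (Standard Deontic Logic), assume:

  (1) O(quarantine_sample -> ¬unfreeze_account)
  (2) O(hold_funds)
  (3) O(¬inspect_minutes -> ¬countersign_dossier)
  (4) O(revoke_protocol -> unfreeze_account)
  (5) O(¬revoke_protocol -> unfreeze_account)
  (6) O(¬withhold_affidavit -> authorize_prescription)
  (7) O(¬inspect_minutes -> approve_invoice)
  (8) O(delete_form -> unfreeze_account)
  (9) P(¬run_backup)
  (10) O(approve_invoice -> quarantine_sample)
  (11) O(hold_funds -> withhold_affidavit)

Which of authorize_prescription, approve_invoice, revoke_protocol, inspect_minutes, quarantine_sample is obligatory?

Premises 4 and 5 are O(revoke_protocol -> unfreeze_account) and O(¬revoke_protocol -> unfreeze_account); every ideal world satisfies revoke_protocol or ¬revoke_protocol, so in either case unfreeze_account holds — hence O(unfreeze_account).
Premise 1, O(quarantine_sample -> ¬unfreeze_account), contraposes to O(unfreeze_account -> ¬quarantine_sample); with O(unfreeze_account) we get O(¬quarantine_sample).
The contrapositive of premise 10 (O(approve_invoice -> quarantine_sample)) is O(¬quarantine_sample -> ¬approve_invoice), and O(¬quarantine_sample) is already established, so O(¬approve_invoice).
The contrapositive of premise 7 (O(¬inspect_minutes -> approve_invoice)) is O(¬approve_invoice -> inspect_minutes), and O(¬approve_invoice) is already established, so O(inspect_minutes).
So O(inspect_minutes) holds — inspect_minutes is obligatory. None of the other listed options is made obligatory by any chain of premises.

inspect_minutes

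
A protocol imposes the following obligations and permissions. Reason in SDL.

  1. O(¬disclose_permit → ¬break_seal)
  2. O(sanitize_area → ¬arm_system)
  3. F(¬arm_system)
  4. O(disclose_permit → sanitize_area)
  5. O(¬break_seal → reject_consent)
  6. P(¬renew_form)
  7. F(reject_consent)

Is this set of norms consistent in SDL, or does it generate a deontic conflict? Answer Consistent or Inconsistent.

Inconsistent

Premise 7, F(reject_consent), is equivalent to O(¬reject_consent).
Premise 5 is O(¬break_seal → reject_consent); contrapositively O(¬reject_consent → break_seal). Since O(¬reject_consent) holds, K gives O(break_seal).
The contrapositive of premise 1 (O(¬disclose_permit → ¬break_seal)) is O(break_seal → disclose_permit), and O(break_seal) is already established, so O(disclose_permit).
Premise 4 is O(disclose_permit → sanitize_area); since O(disclose_permit), deontic closure gives O(sanitize_area).
With premise 2, O(sanitize_area → ¬arm_system), the K-axiom yields O(¬arm_system).
Yet premise 3 is F(¬arm_system), i.e. O(arm_system).
We now have both O(¬arm_system) and O(arm_system) — arm_system is simultaneously obligatory and forbidden, violating the D-axiom.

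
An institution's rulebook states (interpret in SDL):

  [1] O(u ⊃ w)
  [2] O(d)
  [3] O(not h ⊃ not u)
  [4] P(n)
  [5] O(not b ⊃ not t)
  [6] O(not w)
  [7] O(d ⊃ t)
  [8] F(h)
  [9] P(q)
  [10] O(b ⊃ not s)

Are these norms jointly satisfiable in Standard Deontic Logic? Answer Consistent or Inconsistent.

Consistent

Premise 1 is O(u ⊃ w), but O(u) is not derivable from the premises, so it does not yield O(w).
So O(w) is not derivable, and the apparent clash with O(not w) does not arise.
A world satisfying every obligation exists (e.g. b=true, d=true, h=false, n=false, q=false, s=false, t=true, u=false, w=false); no atom is both obligatory and forbidden, so the set is consistent.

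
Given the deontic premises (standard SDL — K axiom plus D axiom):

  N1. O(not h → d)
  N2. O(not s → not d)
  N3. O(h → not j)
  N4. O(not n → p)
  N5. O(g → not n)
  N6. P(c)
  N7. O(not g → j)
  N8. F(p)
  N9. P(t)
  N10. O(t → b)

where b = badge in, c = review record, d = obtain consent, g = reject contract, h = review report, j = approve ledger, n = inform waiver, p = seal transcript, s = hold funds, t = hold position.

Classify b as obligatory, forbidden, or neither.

Premise 10 is O(t → b), but O(t) is not derivable from the premises (the permission P(t) asserts only not O(not t), not O(t)), so it does not yield O(b).
No premise or chain of K-axiom applications forces O(b), and none forces O(not b). So b is neither obligatory nor forbidden under these norms.

Neither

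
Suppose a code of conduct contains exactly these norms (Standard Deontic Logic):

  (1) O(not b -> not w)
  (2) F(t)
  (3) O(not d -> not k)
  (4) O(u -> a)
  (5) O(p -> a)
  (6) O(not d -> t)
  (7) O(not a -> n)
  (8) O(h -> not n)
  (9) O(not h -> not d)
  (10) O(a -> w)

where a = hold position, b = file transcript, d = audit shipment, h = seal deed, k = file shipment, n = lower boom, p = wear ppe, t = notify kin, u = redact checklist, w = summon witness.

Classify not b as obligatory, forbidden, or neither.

Forbidden

Premise 2 is F(t), i.e. O(not t).
The contrapositive of premise 6 (O(not d -> t)) is O(not t -> d), and O(not t) is already established, so O(d).
The contrapositive of premise 9 (O(not h -> not d)) is O(d -> h), and O(d) is already established, so O(h).
With premise 8, O(h -> not n), the K-axiom yields O(not n).
The contrapositive of premise 7 (O(not a -> n)) is O(not n -> a), and O(not n) is already established, so O(a).
Premise 10 is O(a -> w); since O(a), deontic closure gives O(w).
The contrapositive of premise 1 (O(not b -> not w)) is O(w -> b), and O(w) is already established, so O(b).
Premises 3, 4, 5 do not contribute to this derivation.
Thus O(b), which is F(not b): not b is forbidden.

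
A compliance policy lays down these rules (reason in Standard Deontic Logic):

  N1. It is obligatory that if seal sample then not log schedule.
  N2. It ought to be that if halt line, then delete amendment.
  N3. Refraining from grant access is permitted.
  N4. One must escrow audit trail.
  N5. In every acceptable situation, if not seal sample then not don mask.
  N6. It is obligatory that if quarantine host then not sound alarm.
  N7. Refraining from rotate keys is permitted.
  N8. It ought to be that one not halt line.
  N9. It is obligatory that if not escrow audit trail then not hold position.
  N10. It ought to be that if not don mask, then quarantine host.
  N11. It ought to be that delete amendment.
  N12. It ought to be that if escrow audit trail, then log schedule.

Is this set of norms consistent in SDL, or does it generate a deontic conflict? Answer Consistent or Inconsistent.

Consistent

Premise 2 is O(halt_line → delete_amendment); even if O(delete_amendment) held, inferring O(halt_line) would be affirming the consequent — invalid.
So O(halt_line) is not derivable, and the apparent clash with O(¬halt_line) does not arise.
A world satisfying every obligation exists (e.g. delete_amendment=true, don_mask=false, escrow_audit_trail=true, grant_access=false, halt_line=false, hold_position=false, log_schedule=true, quarantine_host=true, rotate_keys=false, seal_sample=false, sound_alarm=false); no atom is both obligatory and forbidden, so the set is consistent.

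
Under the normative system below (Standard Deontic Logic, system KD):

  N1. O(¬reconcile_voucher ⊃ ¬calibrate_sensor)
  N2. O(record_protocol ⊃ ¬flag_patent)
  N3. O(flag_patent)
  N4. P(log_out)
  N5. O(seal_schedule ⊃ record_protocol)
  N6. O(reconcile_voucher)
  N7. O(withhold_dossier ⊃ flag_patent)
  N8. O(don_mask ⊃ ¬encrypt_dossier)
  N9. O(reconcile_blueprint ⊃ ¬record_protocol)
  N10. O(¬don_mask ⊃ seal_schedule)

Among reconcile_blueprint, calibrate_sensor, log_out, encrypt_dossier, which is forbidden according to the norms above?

encrypt_dossier

Premise 3 gives O(flag_patent).
Premise 2 is O(record_protocol ⊃ ¬flag_patent); contrapositively O(flag_patent ⊃ ¬record_protocol). Since O(flag_patent) holds, K gives O(¬record_protocol).
Premise 5 is O(seal_schedule ⊃ record_protocol); contrapositively O(¬record_protocol ⊃ ¬seal_schedule). Since O(¬record_protocol) holds, K gives O(¬seal_schedule).
Premise 10, O(¬don_mask ⊃ seal_schedule), contraposes to O(¬seal_schedule ⊃ don_mask); with O(¬seal_schedule) we get O(don_mask).
From O(don_mask) and premise 8, O(don_mask ⊃ ¬encrypt_dossier), we obtain O(¬encrypt_dossier).
So O(¬encrypt_dossier) holds, i.e. encrypt_dossier is forbidden. None of the other listed options is forbidden under the premises.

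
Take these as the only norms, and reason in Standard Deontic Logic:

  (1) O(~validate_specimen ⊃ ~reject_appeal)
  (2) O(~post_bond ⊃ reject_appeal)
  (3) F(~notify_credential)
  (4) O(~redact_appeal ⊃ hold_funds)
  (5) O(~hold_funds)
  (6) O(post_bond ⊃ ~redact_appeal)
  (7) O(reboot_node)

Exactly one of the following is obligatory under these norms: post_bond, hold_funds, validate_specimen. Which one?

validate_specimen

Premise 5 states O(~hold_funds) outright.
Premise 4 is O(~redact_appeal ⊃ hold_funds); contrapositively O(~hold_funds ⊃ redact_appeal). Since O(~hold_funds) holds, K gives O(redact_appeal).
The contrapositive of premise 6 (O(post_bond ⊃ ~redact_appeal)) is O(redact_appeal ⊃ ~post_bond), and O(redact_appeal) is already established, so O(~post_bond).
With premise 2, O(~post_bond ⊃ reject_appeal), the K-axiom yields O(reject_appeal).
Premise 1, O(~validate_specimen ⊃ ~reject_appeal), contraposes to O(reject_appeal ⊃ validate_specimen); with O(reject_appeal) we get O(validate_specimen).
So O(validate_specimen) holds — validate_specimen is obligatory. None of the other listed options is made obligatory by any chain of premises.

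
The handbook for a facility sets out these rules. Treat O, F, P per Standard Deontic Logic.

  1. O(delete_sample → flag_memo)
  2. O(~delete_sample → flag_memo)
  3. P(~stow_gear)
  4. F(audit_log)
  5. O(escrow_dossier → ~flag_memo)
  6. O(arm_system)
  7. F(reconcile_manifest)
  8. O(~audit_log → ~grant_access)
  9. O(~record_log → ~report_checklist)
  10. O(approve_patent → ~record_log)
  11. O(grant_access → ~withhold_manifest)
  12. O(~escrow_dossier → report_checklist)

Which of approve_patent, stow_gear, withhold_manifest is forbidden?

Premises 2 and 1 cover both cases: O(~delete_sample → flag_memo) and O(delete_sample → flag_memo). Since ~delete_sample ∨ delete_sample is a tautology, O(flag_memo) follows.
Premise 5, O(escrow_dossier → ~flag_memo), contraposes to O(flag_memo → ~escrow_dossier); with O(flag_memo) we get O(~escrow_dossier).
With premise 12, O(~escrow_dossier → report_checklist), the K-axiom yields O(report_checklist).
Premise 9, O(~record_log → ~report_checklist), contraposes to O(report_checklist → record_log); with O(report_checklist) we get O(record_log).
Premise 10, O(approve_patent → ~record_log), contraposes to O(record_log → ~approve_patent); with O(record_log) we get O(~approve_patent).
So O(~approve_patent) holds, i.e. approve_patent is forbidden. None of the other listed options is forbidden under the premises.

approve_patent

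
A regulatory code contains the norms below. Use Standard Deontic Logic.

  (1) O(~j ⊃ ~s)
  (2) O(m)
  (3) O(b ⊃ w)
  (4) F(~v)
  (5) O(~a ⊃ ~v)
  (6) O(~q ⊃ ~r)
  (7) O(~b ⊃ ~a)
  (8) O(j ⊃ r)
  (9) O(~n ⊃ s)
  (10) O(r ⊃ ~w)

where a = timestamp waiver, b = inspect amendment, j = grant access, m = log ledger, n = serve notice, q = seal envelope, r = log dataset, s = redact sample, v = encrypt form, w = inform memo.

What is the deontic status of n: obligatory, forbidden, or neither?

F(~v) at premise 4 means O(v).
Premise 5, O(~a ⊃ ~v), contraposes to O(v ⊃ a); with O(v) we get O(a).
The contrapositive of premise 7 (O(~b ⊃ ~a)) is O(a ⊃ b), and O(a) is already established, so O(b).
Applying K to premise 3 (O(b ⊃ w)) and O(b) yields O(w).
The contrapositive of premise 10 (O(r ⊃ ~w)) is O(w ⊃ ~r), and O(w) is already established, so O(~r).
Premise 8, O(j ⊃ r), contraposes to O(~r ⊃ ~j); with O(~r) we get O(~j).
From O(~j) and premise 1, O(~j ⊃ ~s), we obtain O(~s).
The contrapositive of premise 9 (O(~n ⊃ s)) is O(~s ⊃ n), and O(~s) is already established, so O(n).
Premises 2, 6 do not contribute to this derivation.
Hence n is obligatory.

Obligatory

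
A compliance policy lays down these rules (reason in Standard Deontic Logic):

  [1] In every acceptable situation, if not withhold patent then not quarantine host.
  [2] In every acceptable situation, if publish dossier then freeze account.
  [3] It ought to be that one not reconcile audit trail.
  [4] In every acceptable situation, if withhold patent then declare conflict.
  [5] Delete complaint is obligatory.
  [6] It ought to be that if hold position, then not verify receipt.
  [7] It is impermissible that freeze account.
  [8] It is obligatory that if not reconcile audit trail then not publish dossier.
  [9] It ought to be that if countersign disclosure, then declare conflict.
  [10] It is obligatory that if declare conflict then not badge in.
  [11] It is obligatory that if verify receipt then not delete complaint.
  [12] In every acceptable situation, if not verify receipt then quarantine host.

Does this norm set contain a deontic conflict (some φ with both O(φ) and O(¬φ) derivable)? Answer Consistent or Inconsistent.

Consistent

Premise 2 is O(publish_dossier → freeze_account), but O(publish_dossier) is not derivable from the premises, so it does not yield O(freeze_account).
So O(freeze_account) is not derivable, and the apparent clash with O(¬freeze_account) does not arise.
A world satisfying every obligation exists (e.g. badge_in=false, countersign_disclosure=false, declare_conflict=true, delete_complaint=true, freeze_account=false, hold_position=false, publish_dossier=false, quarantine_host=true, reconcile_audit_trail=false, verify_receipt=false, withhold_patent=true); no atom is both obligatory and forbidden, so the set is consistent.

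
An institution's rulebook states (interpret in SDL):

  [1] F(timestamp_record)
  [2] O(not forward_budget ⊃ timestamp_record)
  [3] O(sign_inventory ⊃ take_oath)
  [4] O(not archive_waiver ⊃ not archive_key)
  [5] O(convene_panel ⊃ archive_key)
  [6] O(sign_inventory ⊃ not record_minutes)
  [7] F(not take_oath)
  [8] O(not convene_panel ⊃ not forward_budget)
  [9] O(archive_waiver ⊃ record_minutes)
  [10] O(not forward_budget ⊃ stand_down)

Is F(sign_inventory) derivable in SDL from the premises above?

Premise 1, F(timestamp_record), is equivalent to O(not timestamp_record).
Premise 2 is O(not forward_budget ⊃ timestamp_record); contrapositively O(not timestamp_record ⊃ forward_budget). Since O(not timestamp_record) holds, K gives O(forward_budget).
The contrapositive of premise 8 (O(not convene_panel ⊃ not forward_budget)) is O(forward_budget ⊃ convene_panel), and O(forward_budget) is already established, so O(convene_panel).
Premise 5 is O(convene_panel ⊃ archive_key); since O(convene_panel), deontic closure gives O(archive_key).
Premise 4 is O(not archive_waiver ⊃ not archive_key); contrapositively O(archive_key ⊃ archive_waiver). Since O(archive_key) holds, K gives O(archive_waiver).
With premise 9, O(archive_waiver ⊃ record_minutes), the K-axiom yields O(record_minutes).
The contrapositive of premise 6 (O(sign_inventory ⊃ not record_minutes)) is O(record_minutes ⊃ not sign_inventory), and O(record_minutes) is already established, so O(not sign_inventory).
Premises 3, 7, 10 do not contribute to this derivation.
So O(not sign_inventory) holds, i.e. F(sign_inventory). The claim follows.

Yes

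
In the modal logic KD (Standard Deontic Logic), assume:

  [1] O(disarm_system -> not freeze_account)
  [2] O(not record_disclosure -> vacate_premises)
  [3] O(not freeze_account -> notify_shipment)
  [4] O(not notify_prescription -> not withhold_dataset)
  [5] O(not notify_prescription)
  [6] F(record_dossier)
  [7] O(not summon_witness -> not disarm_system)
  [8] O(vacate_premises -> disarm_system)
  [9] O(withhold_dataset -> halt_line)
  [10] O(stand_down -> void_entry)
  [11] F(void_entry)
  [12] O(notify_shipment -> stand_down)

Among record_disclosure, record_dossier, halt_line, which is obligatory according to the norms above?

record_disclosure

Premise 11, F(void_entry), is equivalent to O(not void_entry).
Premise 10, O(stand_down -> void_entry), contraposes to O(not void_entry -> not stand_down); with O(not void_entry) we get O(not stand_down).
Premise 12 is O(notify_shipment -> stand_down); contrapositively O(not stand_down -> not notify_shipment). Since O(not stand_down) holds, K gives O(not notify_shipment).
Premise 3 is O(not freeze_account -> notify_shipment); contrapositively O(not notify_shipment -> freeze_account). Since O(not notify_shipment) holds, K gives O(freeze_account).
Premise 1 is O(disarm_system -> not freeze_account); contrapositively O(freeze_account -> not disarm_system). Since O(freeze_account) holds, K gives O(not disarm_system).
Premise 8 is O(vacate_premises -> disarm_system); contrapositively O(not disarm_system -> not vacate_premises). Since O(not disarm_system) holds, K gives O(not vacate_premises).
Premise 2, O(not record_disclosure -> vacate_premises), contraposes to O(not vacate_premises -> record_disclosure); with O(not vacate_premises) we get O(record_disclosure).
So O(record_disclosure) holds — record_disclosure is obligatory. None of the other listed options is made obligatory by any chain of premises.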